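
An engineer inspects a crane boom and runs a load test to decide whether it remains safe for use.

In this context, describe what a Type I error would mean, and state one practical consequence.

A Type I error would mean concluding that the structure is structurally deficient when in fact the structure meets the required load capacity (safe). Consequence: a sound structure is closed unnecessarily, at significant cost and disruption.

With the conventional null hypothesis that the structure meets the required load capacity (safe):
A Type I error is rejecting H₀ when H₀ is true.
Here that means closing the structure for repairs when actually the structure meets the required load capacity (safe).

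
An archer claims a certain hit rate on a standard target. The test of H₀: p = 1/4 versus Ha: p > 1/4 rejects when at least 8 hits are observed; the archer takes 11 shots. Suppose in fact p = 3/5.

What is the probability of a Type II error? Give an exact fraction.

6872224/9765625

A Type II error is failing to reject when Ha holds: with p = 3/5, β = P(S ≤ 7).
Adding the binomial probabilities P(S=0)+…+P(S=7) at p = 3/5 gives 6872224/9765625.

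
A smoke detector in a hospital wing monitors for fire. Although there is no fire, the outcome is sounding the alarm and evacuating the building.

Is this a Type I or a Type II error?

The null hypothesis here is that there is no fire.
'Sounding the alarm and evacuating the building' corresponds to rejecting H₀.
H₀ was rejected but H₀ is true — a Type I error (false positive).

Type I error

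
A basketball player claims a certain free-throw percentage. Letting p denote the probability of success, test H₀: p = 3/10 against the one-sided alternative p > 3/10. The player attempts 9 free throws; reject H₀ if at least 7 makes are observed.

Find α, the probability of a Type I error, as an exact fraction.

2145447/500000000

Under H₀, Y ~ Binomial(9, 3/10), and α = P(Y ≥ 7).
P(Y ≥ 7) = Σ_{j=7}^{9} C(9,j)·(3/10)^j·(7/10)^{9-j} = 2145447/500000000.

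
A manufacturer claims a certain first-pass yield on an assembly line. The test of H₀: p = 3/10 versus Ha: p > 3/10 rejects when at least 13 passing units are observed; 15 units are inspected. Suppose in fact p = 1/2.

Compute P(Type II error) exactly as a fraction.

β = P(fail to reject H₀ | Ha true) = P(Y ≤ 12 | p = 1/2), Y ~ Binomial(15, 1/2).
Summing C(15,j)·(1/2)^j·(1/2)^{15-j} for j = 0..12 gives 32647/32768.

32647/32768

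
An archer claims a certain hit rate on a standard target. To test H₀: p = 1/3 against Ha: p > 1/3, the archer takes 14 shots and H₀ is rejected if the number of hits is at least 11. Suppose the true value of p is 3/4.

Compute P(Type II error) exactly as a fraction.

β = P(fail to reject H₀ | Ha true) = P(Y ≤ 10 | p = 3/4), Y ~ Binomial(14, 3/4).
Summing C(14,j)·(3/4)^j·(1/4)^{14-j} for j = 0..10 gives 64244663/134217728.

64244663/134217728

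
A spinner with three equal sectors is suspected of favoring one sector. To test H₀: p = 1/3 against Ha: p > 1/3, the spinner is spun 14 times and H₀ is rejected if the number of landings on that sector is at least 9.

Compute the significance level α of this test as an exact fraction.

9265/531441

The Type I error probability is α = P(X ≥ 9) computed under H₀, where X ~ Binomial(14, 1/3).
Adding the binomial terms for j = 9 through 14 with p = 1/3 yields 9265/531441.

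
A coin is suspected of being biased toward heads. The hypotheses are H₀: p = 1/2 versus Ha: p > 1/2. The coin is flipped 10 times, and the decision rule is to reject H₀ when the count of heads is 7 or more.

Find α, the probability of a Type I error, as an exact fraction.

11/64

The Type I error probability is α = P(X ≥ 7) computed under H₀, where X ~ Binomial(10, 1/2).
Summing the upper tail: (120 + 45 + 10 + 1) / 2^10 = 176/1024 = 11/64.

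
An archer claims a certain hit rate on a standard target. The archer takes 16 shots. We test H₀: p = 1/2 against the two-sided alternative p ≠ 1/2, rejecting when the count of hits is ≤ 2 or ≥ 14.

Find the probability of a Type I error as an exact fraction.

α = P(Y ≤ 2 or Y ≥ 14 | p = 1/2), Y ~ Binomial(16, 1/2).
The two tails are symmetric, so α = 2·(1 + 16 + 120)/2^16 = 274/65536 = 137/32768.

137/32768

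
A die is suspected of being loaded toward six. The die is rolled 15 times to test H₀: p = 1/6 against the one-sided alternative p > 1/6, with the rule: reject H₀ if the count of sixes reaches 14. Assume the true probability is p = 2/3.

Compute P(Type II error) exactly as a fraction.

14070379/14348907

Under the alternative p = 2/3, S ~ Binomial(15, 2/3); β is the probability the test does not reject, P(S < 14).
Adding the binomial probabilities P(S=0)+…+P(S=13) at p = 2/3 gives 14070379/14348907.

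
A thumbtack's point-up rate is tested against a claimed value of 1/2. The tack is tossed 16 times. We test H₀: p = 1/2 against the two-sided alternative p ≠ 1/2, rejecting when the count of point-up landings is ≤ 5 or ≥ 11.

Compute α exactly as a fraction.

6885/32768

The significance level is the null-hypothesis probability of the rejection region {≤5} ∪ {≥11}.
By symmetry, α = 2·P(K ≤ 5) = 2·(1 + 16 + 120 + 560 + 1820 + 4368)/65536 = 13770/65536 = 6885/32768.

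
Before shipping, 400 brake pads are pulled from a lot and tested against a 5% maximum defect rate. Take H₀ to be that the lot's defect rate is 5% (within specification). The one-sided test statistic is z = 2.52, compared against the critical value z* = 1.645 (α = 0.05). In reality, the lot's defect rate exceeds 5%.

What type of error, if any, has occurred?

Since z = 2.52 > z* = 1.645, H₀ is rejected.
H₀ is false (actually the lot's defect rate exceeds 5%).
The decision matches the true state — no error.

Neither — the decision is correct.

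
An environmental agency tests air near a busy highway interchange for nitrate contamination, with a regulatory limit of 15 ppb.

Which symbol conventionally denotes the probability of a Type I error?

α

P(Type I error) = P(reject H₀ | H₀ true) = α, the significance level.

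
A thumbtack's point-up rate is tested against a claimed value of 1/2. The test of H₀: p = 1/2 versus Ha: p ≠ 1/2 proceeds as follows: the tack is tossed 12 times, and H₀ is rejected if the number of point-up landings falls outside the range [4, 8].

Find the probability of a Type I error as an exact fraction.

299/2048

Under H₀, K ~ Binomial(12, 1/2); α is the probability of landing in either tail, P(K ≤ 3) + P(K ≥ 9).
Each tail has probability (1 + 12 + 66 + 220)/4096; doubling gives α = 598/4096 = 299/2048.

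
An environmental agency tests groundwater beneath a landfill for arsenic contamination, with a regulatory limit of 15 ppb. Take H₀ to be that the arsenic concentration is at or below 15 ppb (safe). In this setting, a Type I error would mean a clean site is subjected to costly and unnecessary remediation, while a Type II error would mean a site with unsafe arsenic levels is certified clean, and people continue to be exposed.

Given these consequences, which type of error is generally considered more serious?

The Type II consequence (a site with unsafe arsenic levels is certified clean, and people continue to be exposed) is more severe than the Type I consequence (a clean site is subjected to costly and unnecessary remediation).

Type II error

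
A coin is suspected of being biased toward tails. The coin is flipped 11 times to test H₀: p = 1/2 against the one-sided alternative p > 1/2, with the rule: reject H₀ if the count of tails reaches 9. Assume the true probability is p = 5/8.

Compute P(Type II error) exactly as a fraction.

Under the alternative p = 5/8, S ~ Binomial(11, 5/8); β is the probability the test does not reject, P(S < 9).
Equivalently, β = 1 − P(S ≥ 9) = 7252043967/8589934592.

7252043967/8589934592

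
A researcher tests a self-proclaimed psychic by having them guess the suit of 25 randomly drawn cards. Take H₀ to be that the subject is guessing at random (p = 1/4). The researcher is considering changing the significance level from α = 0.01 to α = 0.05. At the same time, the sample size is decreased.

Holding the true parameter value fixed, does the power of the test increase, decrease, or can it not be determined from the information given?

Cannot be determined from the information given.

The first change alone would make β decrease; the second alone would make β increase. Which effect dominates depends on the magnitudes, which are not given.
Since power = 1 − β, the effect on power is likewise indeterminate.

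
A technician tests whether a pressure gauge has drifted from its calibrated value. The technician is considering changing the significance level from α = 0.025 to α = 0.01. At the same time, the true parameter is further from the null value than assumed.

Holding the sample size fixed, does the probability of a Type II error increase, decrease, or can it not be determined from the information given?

The first change alone would make β increase; the second alone would make β decrease. Which effect dominates depends on the magnitudes, which are not given.

Cannot be determined from the information given.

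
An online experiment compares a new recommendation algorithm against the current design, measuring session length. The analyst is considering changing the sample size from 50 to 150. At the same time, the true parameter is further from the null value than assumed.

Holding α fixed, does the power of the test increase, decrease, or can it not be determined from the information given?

A larger sample reduces the standard error, pulling the sampling distribution under Ha further from the non-rejection region. A larger true effect moves the Ha sampling distribution further from the H₀ critical value, making rejection more likely when Ha is true. Both changes push β in the same direction.
Since power = 1 − β and β decreases, power increases.

It increases.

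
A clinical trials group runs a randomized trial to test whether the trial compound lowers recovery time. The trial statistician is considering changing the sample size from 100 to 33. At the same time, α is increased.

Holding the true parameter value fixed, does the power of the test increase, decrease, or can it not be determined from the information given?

Cannot be determined from the information given.

The first change alone would make β increase; the second alone would make β decrease. Which effect dominates depends on the magnitudes, which are not given.
Since power = 1 − β, the effect on power is likewise indeterminate.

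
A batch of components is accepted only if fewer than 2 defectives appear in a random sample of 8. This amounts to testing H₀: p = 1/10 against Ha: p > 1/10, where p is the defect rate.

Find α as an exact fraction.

Under H₀, K ~ Binomial(8, 1/10); the Type I error rate is P(K ≥ 2).
Computing the lower-tail complement: 1 − 81310473/100000000 = 18689527/100000000.

18689527/100000000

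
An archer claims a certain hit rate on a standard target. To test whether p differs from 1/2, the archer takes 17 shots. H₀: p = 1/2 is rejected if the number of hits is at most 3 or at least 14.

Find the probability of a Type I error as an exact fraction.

417/32768

Under H₀, K ~ Binomial(17, 1/2); α is the probability of landing in either tail, P(K ≤ 3) + P(K ≥ 14).
By symmetry, α = 2·P(K ≤ 3) = 2·(1 + 17 + 136 + 680)/131072 = 1668/131072 = 417/32768.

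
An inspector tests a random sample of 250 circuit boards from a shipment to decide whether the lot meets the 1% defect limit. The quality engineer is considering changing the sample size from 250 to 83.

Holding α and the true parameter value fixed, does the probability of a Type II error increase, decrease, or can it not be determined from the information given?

It increases.

Reducing n widens both sampling distributions, so the test has less ability to distinguish Ha from H₀.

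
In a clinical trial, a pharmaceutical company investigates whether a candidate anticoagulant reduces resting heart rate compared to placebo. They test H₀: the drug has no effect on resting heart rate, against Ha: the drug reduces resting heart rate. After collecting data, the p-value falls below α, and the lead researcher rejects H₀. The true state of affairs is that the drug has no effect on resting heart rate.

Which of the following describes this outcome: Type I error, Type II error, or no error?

Type I error

H₀ was rejected, but H₀ is actually true.
Rejecting a true null hypothesis is a Type I error (false positive).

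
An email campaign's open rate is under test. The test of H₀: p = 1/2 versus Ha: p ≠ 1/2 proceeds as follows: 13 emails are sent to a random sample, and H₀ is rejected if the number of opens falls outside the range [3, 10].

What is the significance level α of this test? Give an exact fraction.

α = P(X ≤ 2 or X ≥ 11 | p = 1/2), X ~ Binomial(13, 1/2).
Each tail has probability (1 + 13 + 78)/8192; doubling gives α = 184/8192 = 23/1024.

23/1024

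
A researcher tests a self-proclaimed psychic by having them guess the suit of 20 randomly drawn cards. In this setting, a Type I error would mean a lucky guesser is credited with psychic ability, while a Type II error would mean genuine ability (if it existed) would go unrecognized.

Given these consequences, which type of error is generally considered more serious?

The Type I consequence (a lucky guesser is credited with psychic ability) is more severe than the Type II consequence (genuine ability (if it existed) would go unrecognized).

Type I error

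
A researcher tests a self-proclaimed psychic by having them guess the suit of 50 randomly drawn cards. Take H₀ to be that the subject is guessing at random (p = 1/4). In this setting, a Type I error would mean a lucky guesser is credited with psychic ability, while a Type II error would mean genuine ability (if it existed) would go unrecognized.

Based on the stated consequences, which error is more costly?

Type I error

The Type I consequence (a lucky guesser is credited with psychic ability) is more severe than the Type II consequence (genuine ability (if it existed) would go unrecognized).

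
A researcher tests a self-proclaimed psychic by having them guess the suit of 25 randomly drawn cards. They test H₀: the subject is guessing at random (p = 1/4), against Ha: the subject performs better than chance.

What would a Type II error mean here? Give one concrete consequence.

A Type II error would mean concluding that the subject is guessing at random (p = 1/4) (or at least failing to establish that the subject performs better than chance) when in fact the subject performs better than chance. Consequence: genuine ability (if it existed) would go unrecognized.

A Type II error is failing to reject H₀ when H₀ is false.
Here that means concluding there is no evidence of ability when actually the subject performs better than chance.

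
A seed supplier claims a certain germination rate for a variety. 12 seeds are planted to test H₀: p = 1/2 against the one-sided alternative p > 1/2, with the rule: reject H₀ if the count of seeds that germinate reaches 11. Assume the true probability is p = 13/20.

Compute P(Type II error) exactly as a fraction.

3922160441778411/4096000000000000

A Type II error is failing to reject when Ha holds: with p = 13/20, β = P(K ≤ 10).
Adding the binomial probabilities P(K=0)+…+P(K=10) at p = 13/20 gives 3922160441778411/4096000000000000.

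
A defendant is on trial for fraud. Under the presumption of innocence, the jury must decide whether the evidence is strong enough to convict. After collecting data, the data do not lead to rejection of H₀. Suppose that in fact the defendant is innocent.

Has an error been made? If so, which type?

Neither — the decision is correct.

The conventional null hypothesis here is that the defendant is innocent.
The test retained a true H₀ — the decision matches the true state.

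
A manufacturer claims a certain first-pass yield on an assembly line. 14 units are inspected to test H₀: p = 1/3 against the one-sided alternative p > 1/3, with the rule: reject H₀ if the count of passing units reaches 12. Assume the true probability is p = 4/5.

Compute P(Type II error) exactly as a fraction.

3368829417/6103515625

β = P(fail to reject H₀ | Ha true) = P(S ≤ 11 | p = 4/5), S ~ Binomial(14, 4/5).
Summing C(14,j)·(4/5)^j·(1/5)^{14-j} for j = 0..11 gives 3368829417/6103515625.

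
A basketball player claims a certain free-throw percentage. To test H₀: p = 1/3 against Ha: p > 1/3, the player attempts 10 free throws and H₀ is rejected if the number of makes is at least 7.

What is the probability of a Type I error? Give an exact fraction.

Under H₀, X ~ Binomial(10, 1/3), and α = P(X ≥ 7).
P(X ≥ 7) = Σ_{j=7}^{10} C(10,j)·(1/3)^j·(2/3)^{10-j} = 43/2187.

43/2187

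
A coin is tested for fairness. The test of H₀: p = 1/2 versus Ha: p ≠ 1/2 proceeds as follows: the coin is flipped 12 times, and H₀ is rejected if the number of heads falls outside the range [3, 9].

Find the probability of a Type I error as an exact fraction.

79/2048

α = P(S ≤ 2 or S ≥ 10 | p = 1/2), S ~ Binomial(12, 1/2).
The two tails are symmetric, so α = 2·(1 + 12 + 66)/2^12 = 158/4096 = 79/2048.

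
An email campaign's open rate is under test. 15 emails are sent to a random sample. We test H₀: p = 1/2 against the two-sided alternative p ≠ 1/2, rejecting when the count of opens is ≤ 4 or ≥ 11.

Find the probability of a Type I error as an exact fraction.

1941/16384

The significance level is the null-hypothesis probability of the rejection region {≤4} ∪ {≥11}.
The two tails are symmetric, so α = 2·(1 + 15 + 105 + 455 + 1365)/2^15 = 3882/32768 = 1941/16384.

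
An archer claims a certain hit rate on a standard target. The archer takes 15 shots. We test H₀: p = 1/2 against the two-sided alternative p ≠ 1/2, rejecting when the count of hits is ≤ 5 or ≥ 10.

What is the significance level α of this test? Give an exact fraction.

The significance level is the null-hypothesis probability of the rejection region {≤5} ∪ {≥10}.
By symmetry, α = 2·P(S ≤ 5) = 2·(1 + 15 + 105 + 455 + 1365 + 3003)/32768 = 9888/32768 = 309/1024.

309/1024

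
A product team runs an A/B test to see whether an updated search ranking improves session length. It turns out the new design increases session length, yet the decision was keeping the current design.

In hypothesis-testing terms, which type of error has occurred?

Type II error

The null hypothesis here is that the new design has no effect on session length.
'Keeping the current design' corresponds to failing to reject H₀.
H₀ was not rejected but H₀ is false — a Type II error (false negative).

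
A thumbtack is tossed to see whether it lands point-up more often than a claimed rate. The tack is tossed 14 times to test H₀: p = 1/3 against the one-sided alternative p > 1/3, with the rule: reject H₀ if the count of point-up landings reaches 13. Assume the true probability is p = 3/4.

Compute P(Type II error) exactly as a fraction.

241331965/268435456

Under the alternative p = 3/4, Y ~ Binomial(14, 3/4); β is the probability the test does not reject, P(Y < 13).
Adding the binomial probabilities P(Y=0)+…+P(Y=12) at p = 3/4 gives 241331965/268435456.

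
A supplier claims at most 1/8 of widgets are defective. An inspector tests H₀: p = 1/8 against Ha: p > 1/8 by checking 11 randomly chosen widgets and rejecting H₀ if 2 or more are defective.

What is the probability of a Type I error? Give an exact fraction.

1752690055/4294967296

Under H₀, S ~ Binomial(11, 1/8); the Type I error rate is P(S ≥ 2).
Computing the lower-tail complement: 1 − 2542277241/4294967296 = 1752690055/4294967296.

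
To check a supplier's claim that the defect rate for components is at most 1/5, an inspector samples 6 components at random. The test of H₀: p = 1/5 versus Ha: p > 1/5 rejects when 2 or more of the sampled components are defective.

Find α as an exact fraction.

α = P(reject H₀ | H₀ true) = P(X ≥ 2 | p = 1/5), X ~ Binomial(6, 1/5).
Computing the lower-tail complement: 1 − 2048/3125 = 1077/3125.

1077/3125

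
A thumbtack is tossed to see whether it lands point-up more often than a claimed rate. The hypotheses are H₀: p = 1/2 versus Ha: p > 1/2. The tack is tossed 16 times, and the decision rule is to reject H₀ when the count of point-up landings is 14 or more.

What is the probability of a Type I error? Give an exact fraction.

137/65536

The Type I error probability is α = P(X ≥ 14) computed under H₀, where X ~ Binomial(16, 1/2).
Summing the upper tail: (120 + 16 + 1) / 2^16 = 137/65536.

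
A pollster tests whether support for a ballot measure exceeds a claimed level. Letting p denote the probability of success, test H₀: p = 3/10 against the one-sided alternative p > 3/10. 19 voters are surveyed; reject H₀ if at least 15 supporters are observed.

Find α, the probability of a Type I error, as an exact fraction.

The Type I error probability is α = P(Y ≥ 15) computed under H₀, where Y ~ Binomial(19, 3/10).
Summing C(19,j)(3/10)^j(7/10)^{19−j} for j = 15,…,19 gives 7448847648561/500000000000000000.

7448847648561/500000000000000000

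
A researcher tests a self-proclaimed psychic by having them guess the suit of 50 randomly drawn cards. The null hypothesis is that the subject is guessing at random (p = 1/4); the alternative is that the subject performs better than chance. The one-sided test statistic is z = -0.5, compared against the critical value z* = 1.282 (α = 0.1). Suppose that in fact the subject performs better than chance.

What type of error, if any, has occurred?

Type II error

Since z = -0.5 ≤ z* = 1.282, H₀ is not rejected.
H₀ is false (actually the subject performs better than chance).
Failing to reject a false H₀ is a Type II error.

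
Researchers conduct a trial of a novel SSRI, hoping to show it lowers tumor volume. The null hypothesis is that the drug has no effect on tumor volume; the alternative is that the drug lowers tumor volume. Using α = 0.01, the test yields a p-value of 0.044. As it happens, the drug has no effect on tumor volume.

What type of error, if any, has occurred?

Since p = 0.044 ≥ α = 0.01, H₀ is not rejected.
H₀ is true (actually the drug has no effect on tumor volume).
The decision matches the true state — no error.

No error — this is a correct decision.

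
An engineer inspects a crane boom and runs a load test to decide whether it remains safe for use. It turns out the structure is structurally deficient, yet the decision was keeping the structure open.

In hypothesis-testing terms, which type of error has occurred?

The null hypothesis here is that the structure meets the required load capacity (safe).
'Keeping the structure open' corresponds to failing to reject H₀.
H₀ was not rejected but H₀ is false — a Type II error (false negative).

Type II error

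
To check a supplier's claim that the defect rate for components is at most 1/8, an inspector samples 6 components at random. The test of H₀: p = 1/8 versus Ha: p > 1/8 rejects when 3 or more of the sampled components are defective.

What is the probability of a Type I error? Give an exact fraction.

α = P(reject H₀ | H₀ true) = P(S ≥ 3 | p = 1/8), S ~ Binomial(6, 1/8).
α = 1 − P(S ≤ 2) = 1 − 127253/131072 = 3819/131072.

3819/131072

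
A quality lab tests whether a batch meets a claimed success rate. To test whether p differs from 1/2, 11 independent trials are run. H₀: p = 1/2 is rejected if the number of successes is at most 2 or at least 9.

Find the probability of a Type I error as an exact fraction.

α = P(Y ≤ 2 or Y ≥ 9 | p = 1/2), Y ~ Binomial(11, 1/2).
Each tail has probability (1 + 11 + 55)/2048; doubling gives α = 134/2048 = 67/1024.

67/1024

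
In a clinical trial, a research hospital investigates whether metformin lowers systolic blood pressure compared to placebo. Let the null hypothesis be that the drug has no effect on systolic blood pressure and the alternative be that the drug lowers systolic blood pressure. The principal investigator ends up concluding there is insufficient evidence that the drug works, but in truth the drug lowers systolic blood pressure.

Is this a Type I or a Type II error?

'Concluding there is insufficient evidence that the drug works' corresponds to failing to reject H₀.
H₀ was not rejected but H₀ is false — a Type II error (false negative).

Type II error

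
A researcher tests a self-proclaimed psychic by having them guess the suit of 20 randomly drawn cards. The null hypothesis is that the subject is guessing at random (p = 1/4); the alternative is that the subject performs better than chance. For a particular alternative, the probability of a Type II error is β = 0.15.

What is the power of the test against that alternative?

0.85

Power = 1 − β = 1 − 0.15 = 0.85.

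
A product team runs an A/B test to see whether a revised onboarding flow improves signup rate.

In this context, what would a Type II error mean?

With the conventional null hypothesis that the new design has no effect on signup rate:
A Type II error is failing to reject H₀ when H₀ is false.
Here that means keeping the current design when actually the new design increases signup rate.

A Type II error would mean concluding that the new design has no effect on signup rate (or at least failing to establish that the new design increases signup rate) when in fact the new design increases signup rate.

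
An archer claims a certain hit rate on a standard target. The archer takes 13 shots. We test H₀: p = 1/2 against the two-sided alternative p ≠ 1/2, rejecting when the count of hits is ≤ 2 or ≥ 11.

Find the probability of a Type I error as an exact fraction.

23/1024

Under H₀, Y ~ Binomial(13, 1/2); α is the probability of landing in either tail, P(Y ≤ 2) + P(Y ≥ 11).
By symmetry, α = 2·P(Y ≤ 2) = 2·(1 + 13 + 78)/8192 = 184/8192 = 23/1024.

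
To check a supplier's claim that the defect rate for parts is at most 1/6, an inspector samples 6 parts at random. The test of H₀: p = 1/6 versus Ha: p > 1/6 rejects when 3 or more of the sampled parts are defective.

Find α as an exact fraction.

The significance level is the probability, assuming p = 1/6, of seeing 3 or more defectives in 6 draws.
Via the complement, α = 1 − Σ_{j=0}^{2} C(6,j)(1/6)^j(5/6)^{6-j} = 1453/23328.

1453/23328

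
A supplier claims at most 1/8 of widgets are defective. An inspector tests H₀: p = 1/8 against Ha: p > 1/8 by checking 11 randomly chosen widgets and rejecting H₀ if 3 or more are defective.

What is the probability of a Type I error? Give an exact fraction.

1285931725/8589934592

The significance level is the probability, assuming p = 1/8, of seeing 3 or more defectives in 11 draws.
Via the complement, α = 1 − Σ_{j=0}^{2} C(11,j)(1/8)^j(7/8)^{11-j} = 1285931725/8589934592.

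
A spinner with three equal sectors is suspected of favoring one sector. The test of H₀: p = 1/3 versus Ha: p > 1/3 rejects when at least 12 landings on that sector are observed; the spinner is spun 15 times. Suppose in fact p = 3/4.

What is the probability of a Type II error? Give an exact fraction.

Under the alternative p = 3/4, X ~ Binomial(15, 3/4); β is the probability the test does not reject, P(X < 12).
Adding the binomial probabilities P(X=0)+…+P(X=11) at p = 3/4 gives 144609703/268435456.

144609703/268435456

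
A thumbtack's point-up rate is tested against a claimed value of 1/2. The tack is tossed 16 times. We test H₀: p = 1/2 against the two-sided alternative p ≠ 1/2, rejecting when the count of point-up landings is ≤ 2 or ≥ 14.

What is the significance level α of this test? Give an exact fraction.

α = P(Y ≤ 2 or Y ≥ 14 | p = 1/2), Y ~ Binomial(16, 1/2).
By symmetry, α = 2·P(Y ≤ 2) = 2·(1 + 16 + 120)/65536 = 274/65536 = 137/32768.

137/32768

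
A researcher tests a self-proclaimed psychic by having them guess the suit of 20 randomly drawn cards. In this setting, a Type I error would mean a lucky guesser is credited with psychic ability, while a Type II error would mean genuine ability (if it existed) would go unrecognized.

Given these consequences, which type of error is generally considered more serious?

The Type I consequence (a lucky guesser is credited with psychic ability) is more severe than the Type II consequence (genuine ability (if it existed) would go unrecognized).

Type I error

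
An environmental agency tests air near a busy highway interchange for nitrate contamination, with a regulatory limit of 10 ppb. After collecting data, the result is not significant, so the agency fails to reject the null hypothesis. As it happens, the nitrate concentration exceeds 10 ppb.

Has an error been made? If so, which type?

Type II error

The conventional null hypothesis here is that the nitrate concentration is at or below 10 ppb (safe).
H₀ was not rejected, but H₀ is actually false.
Failing to reject a false null hypothesis is a Type II error (false negative).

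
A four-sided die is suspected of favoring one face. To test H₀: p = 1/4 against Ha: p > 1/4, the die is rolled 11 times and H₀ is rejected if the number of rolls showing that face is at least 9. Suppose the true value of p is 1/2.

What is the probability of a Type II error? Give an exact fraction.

1981/2048

β = P(fail to reject H₀ | Ha true) = P(Y ≤ 8 | p = 1/2), Y ~ Binomial(11, 1/2).
Adding the binomial probabilities P(Y=0)+…+P(Y=8) at p = 1/2 gives 1981/2048.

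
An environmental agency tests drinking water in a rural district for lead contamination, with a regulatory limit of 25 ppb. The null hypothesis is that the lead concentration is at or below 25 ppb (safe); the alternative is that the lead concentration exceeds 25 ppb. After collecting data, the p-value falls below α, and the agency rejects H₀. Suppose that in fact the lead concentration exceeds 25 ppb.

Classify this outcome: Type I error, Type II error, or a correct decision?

The test rejected a false H₀ — the decision matches the true state.

Neither — the decision is correct.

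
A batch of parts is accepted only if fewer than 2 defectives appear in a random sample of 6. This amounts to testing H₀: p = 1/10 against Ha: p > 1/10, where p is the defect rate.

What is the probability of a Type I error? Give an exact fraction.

α = P(reject H₀ | H₀ true) = P(K ≥ 2 | p = 1/10), K ~ Binomial(6, 1/10).
Computing the lower-tail complement: 1 − 177147/200000 = 22853/200000.

22853/200000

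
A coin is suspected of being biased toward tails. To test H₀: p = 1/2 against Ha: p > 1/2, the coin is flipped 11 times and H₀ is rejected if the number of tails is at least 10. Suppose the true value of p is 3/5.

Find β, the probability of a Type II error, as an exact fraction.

β = P(fail to reject H₀ | Ha true) = P(Y ≤ 9 | p = 3/5), Y ~ Binomial(11, 3/5).
Summing C(11,j)·(3/5)^j·(2/5)^{11-j} for j = 0..9 gives 1894076/1953125.

1894076/1953125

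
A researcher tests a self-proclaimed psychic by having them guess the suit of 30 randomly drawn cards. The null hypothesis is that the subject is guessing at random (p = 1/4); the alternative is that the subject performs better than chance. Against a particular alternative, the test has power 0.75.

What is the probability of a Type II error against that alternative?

Power = 1 − β, so β = 1 − 0.75 = 0.25.

0.25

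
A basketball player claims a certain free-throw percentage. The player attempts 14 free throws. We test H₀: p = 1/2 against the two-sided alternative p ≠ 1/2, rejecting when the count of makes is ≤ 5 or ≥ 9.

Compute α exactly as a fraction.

3473/8192

α = P(K ≤ 5 or K ≥ 9 | p = 1/2), K ~ Binomial(14, 1/2).
Each tail has probability (1 + 14 + 91 + 364 + 1001 + 2002)/16384; doubling gives α = 6946/16384 = 3473/8192.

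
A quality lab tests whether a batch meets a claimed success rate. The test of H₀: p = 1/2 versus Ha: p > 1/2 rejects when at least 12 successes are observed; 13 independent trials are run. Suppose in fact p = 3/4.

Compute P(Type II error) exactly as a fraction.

A Type II error is failing to reject when Ha holds: with p = 3/4, β = P(X ≤ 11).
Adding the binomial probabilities P(X=0)+…+P(X=11) at p = 3/4 gives 3662863/4194304.

3662863/4194304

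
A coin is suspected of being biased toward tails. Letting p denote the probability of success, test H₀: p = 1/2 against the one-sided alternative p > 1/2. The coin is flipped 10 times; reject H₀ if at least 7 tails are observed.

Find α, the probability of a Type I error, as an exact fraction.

The Type I error probability is α = P(X ≥ 7) computed under H₀, where X ~ Binomial(10, 1/2).
Summing the upper tail: (120 + 45 + 10 + 1) / 2^10 = 176/1024 = 11/64.

11/64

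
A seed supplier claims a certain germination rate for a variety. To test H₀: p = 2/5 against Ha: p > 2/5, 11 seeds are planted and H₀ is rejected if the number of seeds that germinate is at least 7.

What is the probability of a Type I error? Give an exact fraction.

194048/1953125

α = P(reject H₀ | H₀ true) = P(X ≥ 7 | p = 2/5), with X ~ Binomial(11, 2/5).
Summing C(11,j)(2/5)^j(3/5)^{11−j} for j = 7,…,11 gives 194048/1953125.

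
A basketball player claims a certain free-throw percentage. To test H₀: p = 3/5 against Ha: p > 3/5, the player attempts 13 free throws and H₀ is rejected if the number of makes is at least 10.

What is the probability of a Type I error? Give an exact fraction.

41157153/244140625

Under H₀, X ~ Binomial(13, 3/5), and α = P(X ≥ 10).
Adding the binomial terms for j = 10 through 13 with p = 3/5 yields 41157153/244140625.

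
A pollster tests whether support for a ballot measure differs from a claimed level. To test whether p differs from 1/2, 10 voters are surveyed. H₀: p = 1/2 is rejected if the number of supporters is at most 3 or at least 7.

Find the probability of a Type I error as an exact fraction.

11/32

Under H₀, Y ~ Binomial(10, 1/2); α is the probability of landing in either tail, P(Y ≤ 3) + P(Y ≥ 7).
Each tail has probability (1 + 10 + 45 + 120)/1024; doubling gives α = 352/1024 = 11/32.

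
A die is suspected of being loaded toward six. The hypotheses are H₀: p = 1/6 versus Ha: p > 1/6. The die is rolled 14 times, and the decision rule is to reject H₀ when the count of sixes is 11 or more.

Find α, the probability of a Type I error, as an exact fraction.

The Type I error probability is α = P(K ≥ 11) computed under H₀, where K ~ Binomial(14, 1/6).
P(K ≥ 11) = Σ_{j=11}^{14} C(14,j)·(1/6)^j·(5/6)^{14-j} = 23923/39182082048.

23923/39182082048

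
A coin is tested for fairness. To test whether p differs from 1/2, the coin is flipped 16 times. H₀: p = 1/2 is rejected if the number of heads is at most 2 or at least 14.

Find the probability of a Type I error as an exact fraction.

α = P(K ≤ 2 or K ≥ 14 | p = 1/2), K ~ Binomial(16, 1/2).
By symmetry, α = 2·P(K ≤ 2) = 2·(1 + 16 + 120)/65536 = 274/65536 = 137/32768.

137/32768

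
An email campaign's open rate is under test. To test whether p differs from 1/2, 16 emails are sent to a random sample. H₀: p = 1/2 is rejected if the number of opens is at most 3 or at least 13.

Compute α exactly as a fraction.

697/32768

α = P(Y ≤ 3 or Y ≥ 13 | p = 1/2), Y ~ Binomial(16, 1/2).
Each tail has probability (1 + 16 + 120 + 560)/65536; doubling gives α = 1394/65536 = 697/32768.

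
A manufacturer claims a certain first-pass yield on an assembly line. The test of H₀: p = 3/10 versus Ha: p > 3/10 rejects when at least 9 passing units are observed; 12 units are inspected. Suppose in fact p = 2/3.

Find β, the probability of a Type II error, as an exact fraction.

107515/177147

β = P(fail to reject H₀ | Ha true) = P(S ≤ 8 | p = 2/3), S ~ Binomial(12, 2/3).
Equivalently, β = 1 − P(S ≥ 9) = 107515/177147.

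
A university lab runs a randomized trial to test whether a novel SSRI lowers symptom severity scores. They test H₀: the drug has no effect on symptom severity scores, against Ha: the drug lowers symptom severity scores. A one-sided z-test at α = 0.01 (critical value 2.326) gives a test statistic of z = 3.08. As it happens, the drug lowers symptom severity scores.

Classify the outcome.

Since z = 3.08 > z* = 2.326, H₀ is rejected.
H₀ is false (actually the drug lowers symptom severity scores).
The decision matches the true state — no error.

No error (correct decision).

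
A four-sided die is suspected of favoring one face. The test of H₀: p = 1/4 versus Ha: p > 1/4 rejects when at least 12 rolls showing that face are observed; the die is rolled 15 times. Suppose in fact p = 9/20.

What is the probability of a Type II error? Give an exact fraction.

8140171073330835209/8192000000000000000

Under the alternative p = 9/20, K ~ Binomial(15, 9/20); β is the probability the test does not reject, P(K < 12).
Adding the binomial probabilities P(K=0)+…+P(K=11) at p = 9/20 gives 8140171073330835209/8192000000000000000.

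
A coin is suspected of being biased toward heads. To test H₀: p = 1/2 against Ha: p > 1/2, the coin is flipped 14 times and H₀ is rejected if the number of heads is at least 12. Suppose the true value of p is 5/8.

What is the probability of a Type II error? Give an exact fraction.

Under the alternative p = 5/8, X ~ Binomial(14, 5/8); β is the probability the test does not reject, P(X < 12).
Equivalently, β = 1 − P(X ≥ 12) = 2070361146177/2199023255552.

2070361146177/2199023255552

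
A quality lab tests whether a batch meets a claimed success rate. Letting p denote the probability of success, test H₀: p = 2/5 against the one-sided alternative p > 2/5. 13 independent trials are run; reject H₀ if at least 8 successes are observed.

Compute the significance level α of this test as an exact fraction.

119227136/1220703125

α = P(reject H₀ | H₀ true) = P(X ≥ 8 | p = 2/5), with X ~ Binomial(13, 2/5).
Adding the binomial terms for j = 8 through 13 with p = 2/5 yields 119227136/1220703125.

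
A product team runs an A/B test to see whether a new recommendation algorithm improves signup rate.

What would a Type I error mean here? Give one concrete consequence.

With the conventional null hypothesis that the new design has no effect on signup rate:
A Type I error is rejecting H₀ when H₀ is true.
Here that means shipping the new feature to all users when actually the new design has no effect on signup rate.

A Type I error would mean concluding that the new design increases signup rate when in fact the new design has no effect on signup rate. Consequence: engineering effort is spent shipping a change that doesn't actually help.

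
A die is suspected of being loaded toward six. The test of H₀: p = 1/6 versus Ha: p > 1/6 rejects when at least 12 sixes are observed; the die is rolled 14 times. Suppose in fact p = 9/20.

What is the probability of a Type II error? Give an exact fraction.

A Type II error is failing to reject when Ha holds: with p = 9/20, β = P(S ≤ 11).
Adding the binomial probabilities P(S=0)+…+P(S=11) at p = 9/20 gives 817437922121895041/819200000000000000.

817437922121895041/819200000000000000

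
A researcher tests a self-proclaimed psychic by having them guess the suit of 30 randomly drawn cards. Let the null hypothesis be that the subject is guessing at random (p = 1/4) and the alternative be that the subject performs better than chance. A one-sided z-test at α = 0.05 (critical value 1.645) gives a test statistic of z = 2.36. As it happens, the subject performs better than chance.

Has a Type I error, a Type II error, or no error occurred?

Neither — the decision is correct.

Since z = 2.36 > z* = 1.645, H₀ is rejected.
H₀ is false (actually the subject performs better than chance).
The decision matches the true state — no error.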